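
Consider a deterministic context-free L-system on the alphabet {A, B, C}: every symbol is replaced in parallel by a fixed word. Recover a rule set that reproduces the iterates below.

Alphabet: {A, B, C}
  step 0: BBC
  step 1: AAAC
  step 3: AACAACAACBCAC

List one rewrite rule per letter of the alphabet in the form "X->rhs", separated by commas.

  step 0 ⇒ step 1: BBC ⇒ A·A·AC
    B ↦ A
    C ↦ AC
    A ↦ BC  (constrained at step 1)

A->BC, B->A, C->AC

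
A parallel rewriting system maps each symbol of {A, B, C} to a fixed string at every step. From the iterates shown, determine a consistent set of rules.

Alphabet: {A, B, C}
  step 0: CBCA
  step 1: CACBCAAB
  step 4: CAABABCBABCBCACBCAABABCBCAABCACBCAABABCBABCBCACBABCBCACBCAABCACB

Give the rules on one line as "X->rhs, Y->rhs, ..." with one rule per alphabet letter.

  step 0 ⇒ step 1: CBCA ⇒ CA·CB·CA·AB
    A ↦ AB
    B ↦ CB
    C ↦ CA

A->AB, B->CB, C->CA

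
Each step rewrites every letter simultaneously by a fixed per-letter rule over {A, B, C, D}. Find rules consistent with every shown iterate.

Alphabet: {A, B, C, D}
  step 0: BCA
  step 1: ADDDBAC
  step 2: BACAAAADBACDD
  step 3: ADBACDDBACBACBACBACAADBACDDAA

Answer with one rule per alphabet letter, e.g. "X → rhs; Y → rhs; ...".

A->BAC, B->AD, C->DD, D->A

  step 2 ⇒ step 3: BACAAAADBACDD ⇒ AD·BAC·DD·BAC·BAC·BAC·BAC·A·AD·BAC·DD·A·A
    A ↦ BAC
    B ↦ AD
    C ↦ DD
    D ↦ A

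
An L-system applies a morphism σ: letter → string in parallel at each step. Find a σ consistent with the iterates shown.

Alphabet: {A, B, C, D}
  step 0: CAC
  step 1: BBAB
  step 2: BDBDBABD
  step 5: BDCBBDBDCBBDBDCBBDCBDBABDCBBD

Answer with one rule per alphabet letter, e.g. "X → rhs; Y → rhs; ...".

A->BA, B->BD, C->B, D->C

  step 1 ⇒ step 2: BBAB ⇒ BD·BD·BA·BD
    A ↦ BA
    B ↦ BD
  step 0 ⇒ step 1: CAC ⇒ B·BA·B
    C ↦ B
    D ↦ C  (constrained at step 2)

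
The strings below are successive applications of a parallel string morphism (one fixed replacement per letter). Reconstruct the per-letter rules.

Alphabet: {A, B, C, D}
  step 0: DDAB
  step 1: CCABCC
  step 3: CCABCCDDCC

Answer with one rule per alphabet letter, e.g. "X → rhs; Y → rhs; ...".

  step 0 ⇒ step 1: DDAB ⇒ C·C·AB·CC
    A ↦ AB
    B ↦ CC
    D ↦ C
    C ↦ D  (constrained at step 1)

A->AB, B->CC, C->D, D->C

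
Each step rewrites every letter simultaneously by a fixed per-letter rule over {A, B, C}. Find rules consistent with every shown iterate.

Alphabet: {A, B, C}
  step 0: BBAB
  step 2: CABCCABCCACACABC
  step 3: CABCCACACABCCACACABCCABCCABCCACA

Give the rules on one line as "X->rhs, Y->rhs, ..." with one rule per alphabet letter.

  step 2 ⇒ step 3: CABCCABCCACACABC ⇒ CA·BC·CA·CA·CA·BC·CA·CA·CA·BC·CA·BC·CA·BC·CA·CA
    A ↦ BC
    B ↦ CA
    C ↦ CA

A->BC, B->CA, C->CA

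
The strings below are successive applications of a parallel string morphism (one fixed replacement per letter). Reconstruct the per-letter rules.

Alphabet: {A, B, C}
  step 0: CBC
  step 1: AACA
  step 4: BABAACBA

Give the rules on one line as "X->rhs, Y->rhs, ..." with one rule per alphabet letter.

A->B, B->AC, C->A

  step 0 ⇒ step 1: CBC ⇒ A·AC·A
    B ↦ AC
    C ↦ A
    A ↦ B  (constrained at step 1)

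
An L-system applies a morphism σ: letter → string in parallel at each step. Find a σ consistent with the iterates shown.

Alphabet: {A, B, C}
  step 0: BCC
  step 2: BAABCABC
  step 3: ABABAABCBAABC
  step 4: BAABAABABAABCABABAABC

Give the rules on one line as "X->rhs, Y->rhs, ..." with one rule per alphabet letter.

  step 3 ⇒ step 4: ABABAABCBAABC ⇒ BA·A·BA·A·BA·BA·A·BC·A·BA·BA·A·BC
    A ↦ BA
    B ↦ A
    C ↦ BC

A->BA, B->A, C->BC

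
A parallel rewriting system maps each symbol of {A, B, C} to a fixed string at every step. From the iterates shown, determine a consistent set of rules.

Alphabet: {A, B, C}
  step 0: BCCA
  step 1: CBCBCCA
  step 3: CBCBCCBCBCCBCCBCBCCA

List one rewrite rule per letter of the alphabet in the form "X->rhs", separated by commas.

  step 0 ⇒ step 1: BCCA ⇒ C·BC·BC·CA
    A ↦ CA
    B ↦ C
    C ↦ BC

A->CA, B->C, C->BC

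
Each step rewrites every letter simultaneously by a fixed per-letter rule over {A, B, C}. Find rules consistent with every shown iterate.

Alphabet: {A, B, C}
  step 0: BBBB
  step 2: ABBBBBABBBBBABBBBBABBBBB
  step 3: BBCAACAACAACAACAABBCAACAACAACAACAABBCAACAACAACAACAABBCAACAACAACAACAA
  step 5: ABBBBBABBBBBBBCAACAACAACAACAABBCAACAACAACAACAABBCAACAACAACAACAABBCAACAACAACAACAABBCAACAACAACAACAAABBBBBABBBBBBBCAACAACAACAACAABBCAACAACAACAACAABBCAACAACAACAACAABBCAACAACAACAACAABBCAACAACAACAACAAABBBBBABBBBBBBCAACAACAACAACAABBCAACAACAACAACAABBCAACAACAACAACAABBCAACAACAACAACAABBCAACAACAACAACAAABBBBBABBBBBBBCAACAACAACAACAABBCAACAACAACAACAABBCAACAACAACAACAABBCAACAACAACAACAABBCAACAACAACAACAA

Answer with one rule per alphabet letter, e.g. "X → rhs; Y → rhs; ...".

A->BB, B->CAA, C->AB

  step 2 ⇒ step 3: ABBBBBABBBBBABBBBBABBBBB ⇒ BB·CAA·CAA·CAA·CAA·CAA·BB·CAA·CAA·CAA·CAA·CAA·BB·CAA·CAA·CAA·CAA·CAA·BB·CAA·CAA·CAA·CAA·CAA
    A ↦ BB
    B ↦ CAA
    C ↦ AB  (constrained at step 3)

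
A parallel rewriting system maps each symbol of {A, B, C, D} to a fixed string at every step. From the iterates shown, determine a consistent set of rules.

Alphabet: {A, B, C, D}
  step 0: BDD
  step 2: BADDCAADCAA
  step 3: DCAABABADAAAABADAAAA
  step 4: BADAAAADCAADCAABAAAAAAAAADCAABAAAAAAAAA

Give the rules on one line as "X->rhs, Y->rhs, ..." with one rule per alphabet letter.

A->AA, B->DC, C->D, D->BA

  step 3 ⇒ step 4: DCAABABADAAAABADAAAA ⇒ BA·D·AA·AA·DC·AA·DC·AA·BA·AA·AA·AA·AA·DC·AA·BA·AA·AA·AA·AA
    A ↦ AA
    B ↦ DC
    C ↦ D
    D ↦ BA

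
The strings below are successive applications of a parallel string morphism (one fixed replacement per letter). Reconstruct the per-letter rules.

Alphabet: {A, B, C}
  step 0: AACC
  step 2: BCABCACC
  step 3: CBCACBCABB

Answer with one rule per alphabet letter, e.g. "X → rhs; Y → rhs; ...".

  step 2 ⇒ step 3: BCABCACC ⇒ C·B·CA·C·B·CA·B·B
    A ↦ CA
    B ↦ C
    C ↦ B

A->CA, B->C, C->B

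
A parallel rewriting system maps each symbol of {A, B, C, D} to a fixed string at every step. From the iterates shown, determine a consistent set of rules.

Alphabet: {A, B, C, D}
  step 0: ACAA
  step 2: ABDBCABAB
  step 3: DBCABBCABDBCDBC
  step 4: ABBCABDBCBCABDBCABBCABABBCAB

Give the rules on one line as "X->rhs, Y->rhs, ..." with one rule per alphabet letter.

A->D, B->BC, C->AB, D->AB

  step 3 ⇒ step 4: DBCABBCABDBCDBC ⇒ AB·BC·AB·D·BC·BC·AB·D·BC·AB·BC·AB·AB·BC·AB
    A ↦ D
    B ↦ BC
    C ↦ AB
    D ↦ AB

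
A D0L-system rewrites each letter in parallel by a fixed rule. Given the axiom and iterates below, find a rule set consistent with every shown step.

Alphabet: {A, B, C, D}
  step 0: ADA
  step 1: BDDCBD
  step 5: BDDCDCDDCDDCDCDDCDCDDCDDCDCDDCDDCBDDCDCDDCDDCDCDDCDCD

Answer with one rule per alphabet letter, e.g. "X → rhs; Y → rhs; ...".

A->BD, B->AD, C->D, D->DC

  step 0 ⇒ step 1: ADA ⇒ BD·DC·BD
    A ↦ BD
    D ↦ DC
    B ↦ AD  (constrained at step 1)
    C ↦ D  (constrained at step 1)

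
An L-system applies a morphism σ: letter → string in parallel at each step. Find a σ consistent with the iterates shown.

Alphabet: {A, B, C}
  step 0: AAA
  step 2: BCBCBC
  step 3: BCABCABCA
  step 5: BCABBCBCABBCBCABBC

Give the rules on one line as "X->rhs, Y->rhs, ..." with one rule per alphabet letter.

  step 2 ⇒ step 3: BCBCBC ⇒ BC·A·BC·A·BC·A
    B ↦ BC
    C ↦ A
    A ↦ B  (constrained at step 0)

A->B, B->BC, C->A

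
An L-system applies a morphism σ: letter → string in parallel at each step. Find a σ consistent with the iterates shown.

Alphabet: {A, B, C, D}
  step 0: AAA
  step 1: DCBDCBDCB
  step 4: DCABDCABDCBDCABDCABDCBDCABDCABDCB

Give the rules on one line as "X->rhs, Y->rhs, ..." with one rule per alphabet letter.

  step 0 ⇒ step 1: AAA ⇒ DCB·DCB·DCB
    A ↦ DCB
    B ↦ D  (constrained at step 1)
    C ↦ B  (constrained at step 1)
    D ↦ CA  (constrained at step 1)

A->DCB, B->D, C->B, D->CA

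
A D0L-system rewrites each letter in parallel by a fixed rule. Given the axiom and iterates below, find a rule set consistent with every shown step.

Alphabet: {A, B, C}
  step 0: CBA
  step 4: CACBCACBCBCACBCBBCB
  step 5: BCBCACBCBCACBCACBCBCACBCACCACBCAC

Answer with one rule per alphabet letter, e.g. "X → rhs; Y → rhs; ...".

  step 4 ⇒ step 5: CACBCACBCBCACBCBBCB ⇒ B·C·B·CAC·B·C·B·CAC·B·CAC·B·C·B·CAC·B·CAC·CAC·B·CAC
    A ↦ C
    B ↦ CAC
    C ↦ B

A->C, B->CAC, C->B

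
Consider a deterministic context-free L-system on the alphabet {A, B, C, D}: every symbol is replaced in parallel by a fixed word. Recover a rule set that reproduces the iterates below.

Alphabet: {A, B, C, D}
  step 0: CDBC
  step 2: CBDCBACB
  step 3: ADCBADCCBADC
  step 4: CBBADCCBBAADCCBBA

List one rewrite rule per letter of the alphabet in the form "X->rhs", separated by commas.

A->CB, B->DC, C->A, D->B

  step 3 ⇒ step 4: ADCBADCCBADC ⇒ CB·B·A·DC·CB·B·A·A·DC·CB·B·A
    A ↦ CB
    B ↦ DC
    C ↦ A
    D ↦ B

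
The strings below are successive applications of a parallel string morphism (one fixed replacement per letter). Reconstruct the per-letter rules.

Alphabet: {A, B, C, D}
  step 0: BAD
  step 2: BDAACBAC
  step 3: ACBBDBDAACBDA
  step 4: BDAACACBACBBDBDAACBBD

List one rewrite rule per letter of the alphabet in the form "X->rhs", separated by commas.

  step 3 ⇒ step 4: ACBBDBDAACBDA ⇒ BD·A·AC·AC·B·AC·B·BD·BD·A·AC·B·BD
    A ↦ BD
    B ↦ AC
    C ↦ A
    D ↦ B

A->BD, B->AC, C->A, D->B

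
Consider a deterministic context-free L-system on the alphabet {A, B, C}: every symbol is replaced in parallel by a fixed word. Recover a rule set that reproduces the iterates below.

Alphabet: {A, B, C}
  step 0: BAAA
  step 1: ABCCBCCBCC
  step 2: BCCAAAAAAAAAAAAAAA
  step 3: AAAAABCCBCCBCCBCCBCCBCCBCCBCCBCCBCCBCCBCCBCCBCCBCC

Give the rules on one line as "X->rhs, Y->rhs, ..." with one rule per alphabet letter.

  step 2 ⇒ step 3: BCCAAAAAAAAAAAAAAA ⇒ A·AA·AA·BCC·BCC·BCC·BCC·BCC·BCC·BCC·BCC·BCC·BCC·BCC·BCC·BCC·BCC·BCC
    A ↦ BCC
    B ↦ A
    C ↦ AA

A->BCC, B->A, C->AA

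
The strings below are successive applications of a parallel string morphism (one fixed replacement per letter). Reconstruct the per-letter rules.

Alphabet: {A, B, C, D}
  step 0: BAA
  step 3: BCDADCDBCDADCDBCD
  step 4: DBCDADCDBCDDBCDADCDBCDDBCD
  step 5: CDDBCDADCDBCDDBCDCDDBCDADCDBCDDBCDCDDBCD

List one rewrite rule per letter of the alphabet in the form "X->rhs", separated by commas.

  step 4 ⇒ step 5: DBCDADCDBCDDBCDADCDBCDDBCD ⇒ CD·D·B·CD·AD·CD·B·CD·D·B·CD·CD·D·B·CD·AD·CD·B·CD·D·B·CD·CD·D·B·CD
    A ↦ AD
    B ↦ D
    C ↦ B
    D ↦ CD

A->AD, B->D, C->B, D->CD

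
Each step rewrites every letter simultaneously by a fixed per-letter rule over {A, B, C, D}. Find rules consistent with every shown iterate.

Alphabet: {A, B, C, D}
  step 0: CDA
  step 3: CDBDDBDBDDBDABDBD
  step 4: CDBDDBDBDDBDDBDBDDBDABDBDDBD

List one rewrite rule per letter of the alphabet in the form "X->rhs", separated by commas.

  step 3 ⇒ step 4: CDBDDBDBDDBDABDBD ⇒ CD·BD·D·BD·BD·D·BD·D·BD·BD·D·BD·AB·D·BD·D·BD
    A ↦ AB
    B ↦ D
    C ↦ CD
    D ↦ BD

A->AB, B->D, C->CD, D->BD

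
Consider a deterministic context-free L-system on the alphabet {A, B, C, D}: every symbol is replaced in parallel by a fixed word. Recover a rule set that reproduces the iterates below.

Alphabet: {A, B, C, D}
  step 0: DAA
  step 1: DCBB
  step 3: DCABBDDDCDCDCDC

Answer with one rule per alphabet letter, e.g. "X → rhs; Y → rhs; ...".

  step 0 ⇒ step 1: DAA ⇒ DC·B·B
    A ↦ B
    D ↦ DC
    B ↦ DD  (constrained at step 1)
    C ↦ AB  (constrained at step 1)

A->B, B->DD, C->AB, D->DC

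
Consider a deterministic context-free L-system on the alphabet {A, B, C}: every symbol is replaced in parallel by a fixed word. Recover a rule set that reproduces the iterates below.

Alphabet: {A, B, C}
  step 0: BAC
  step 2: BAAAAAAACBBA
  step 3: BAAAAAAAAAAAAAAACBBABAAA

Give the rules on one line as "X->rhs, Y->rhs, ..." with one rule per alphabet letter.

A->AA, B->BA, C->CB

  step 2 ⇒ step 3: BAAAAAAACBBA ⇒ BA·AA·AA·AA·AA·AA·AA·AA·CB·BA·BA·AA
    A ↦ AA
    B ↦ BA
    C ↦ CB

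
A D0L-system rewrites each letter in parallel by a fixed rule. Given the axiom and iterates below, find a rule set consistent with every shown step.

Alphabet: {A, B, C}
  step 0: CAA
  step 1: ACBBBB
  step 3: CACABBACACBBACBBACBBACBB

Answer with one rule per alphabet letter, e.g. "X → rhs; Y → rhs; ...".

A->BB, B->CA, C->AC

  step 0 ⇒ step 1: CAA ⇒ AC·BB·BB
    A ↦ BB
    C ↦ AC
    B ↦ CA  (constrained at step 1)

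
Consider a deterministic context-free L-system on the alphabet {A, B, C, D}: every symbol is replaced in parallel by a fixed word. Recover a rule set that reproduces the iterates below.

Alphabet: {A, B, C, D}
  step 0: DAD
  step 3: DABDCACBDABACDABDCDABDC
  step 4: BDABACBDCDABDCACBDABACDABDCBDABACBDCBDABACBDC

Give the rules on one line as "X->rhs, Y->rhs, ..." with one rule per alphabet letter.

A->DAB, B->AC, C->DC, D->B

  step 3 ⇒ step 4: DABDCACBDABACDABDCDABDC ⇒ B·DAB·AC·B·DC·DAB·DC·AC·B·DAB·AC·DAB·DC·B·DAB·AC·B·DC·B·DAB·AC·B·DC
    A ↦ DAB
    B ↦ AC
    C ↦ DC
    D ↦ B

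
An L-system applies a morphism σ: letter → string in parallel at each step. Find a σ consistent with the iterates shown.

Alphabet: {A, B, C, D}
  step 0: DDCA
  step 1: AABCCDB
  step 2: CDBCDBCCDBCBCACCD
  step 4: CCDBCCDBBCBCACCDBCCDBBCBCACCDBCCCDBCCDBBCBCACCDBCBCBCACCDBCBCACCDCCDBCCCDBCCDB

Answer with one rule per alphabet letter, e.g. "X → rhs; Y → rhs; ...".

A->CDB, B->CCD, C->BC, D->A

  step 1 ⇒ step 2: AABCCDB ⇒ CDB·CDB·CCD·BC·BC·A·CCD
    A ↦ CDB
    B ↦ CCD
    C ↦ BC
    D ↦ A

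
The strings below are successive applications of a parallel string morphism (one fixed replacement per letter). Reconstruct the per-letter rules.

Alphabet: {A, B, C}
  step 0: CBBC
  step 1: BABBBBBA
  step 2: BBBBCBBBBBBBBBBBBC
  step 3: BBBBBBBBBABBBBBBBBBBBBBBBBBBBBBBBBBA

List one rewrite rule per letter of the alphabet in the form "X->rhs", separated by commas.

A->BBC, B->BB, C->BA

  step 2 ⇒ step 3: BBBBCBBBBBBBBBBBBC ⇒ BB·BB·BB·BB·BA·BB·BB·BB·BB·BB·BB·BB·BB·BB·BB·BB·BB·BA
    B ↦ BB
    C ↦ BA
  step 1 ⇒ step 2: BABBBBBA ⇒ BB·BBC·BB·BB·BB·BB·BB·BBC
    A ↦ BBC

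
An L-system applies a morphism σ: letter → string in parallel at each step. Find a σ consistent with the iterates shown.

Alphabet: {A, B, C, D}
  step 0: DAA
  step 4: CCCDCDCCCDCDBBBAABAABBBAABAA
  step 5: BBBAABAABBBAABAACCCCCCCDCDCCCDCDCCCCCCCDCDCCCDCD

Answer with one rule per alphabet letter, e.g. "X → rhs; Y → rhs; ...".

A->CD, B->CC, C->B, D->AA

  step 4 ⇒ step 5: CCCDCDCCCDCDBBBAABAABBBAABAA ⇒ B·B·B·AA·B·AA·B·B·B·AA·B·AA·CC·CC·CC·CD·CD·CC·CD·CD·CC·CC·CC·CD·CD·CC·CD·CD
    A ↦ CD
    B ↦ CC
    C ↦ B
    D ↦ AA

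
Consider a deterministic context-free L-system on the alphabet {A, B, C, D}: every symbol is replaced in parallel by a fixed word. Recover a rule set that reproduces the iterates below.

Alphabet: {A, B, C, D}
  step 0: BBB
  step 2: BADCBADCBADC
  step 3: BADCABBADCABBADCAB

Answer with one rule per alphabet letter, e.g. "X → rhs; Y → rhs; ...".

A->DC, B->BA, C->B, D->A

  step 2 ⇒ step 3: BADCBADCBADC ⇒ BA·DC·A·B·BA·DC·A·B·BA·DC·A·B
    A ↦ DC
    B ↦ BA
    C ↦ B
    D ↦ A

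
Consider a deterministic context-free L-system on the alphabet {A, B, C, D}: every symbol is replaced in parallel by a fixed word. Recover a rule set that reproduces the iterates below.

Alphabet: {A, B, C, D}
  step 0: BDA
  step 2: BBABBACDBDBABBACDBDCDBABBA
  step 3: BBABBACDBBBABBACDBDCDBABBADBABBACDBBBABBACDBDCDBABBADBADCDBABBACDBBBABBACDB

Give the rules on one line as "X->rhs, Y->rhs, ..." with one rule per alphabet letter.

  step 2 ⇒ step 3: BBABBACDBDBABBACDBDCDBABBA ⇒ BBA·BBA·CDB·BBA·BBA·CDB·DC·DBA·BBA·DBA·BBA·CDB·BBA·BBA·CDB·DC·DBA·BBA·DBA·DC·DBA·BBA·CDB·BBA·BBA·CDB
    A ↦ CDB
    B ↦ BBA
    C ↦ DC
    D ↦ DBA

A->CDB, B->BBA, C->DC, D->DBA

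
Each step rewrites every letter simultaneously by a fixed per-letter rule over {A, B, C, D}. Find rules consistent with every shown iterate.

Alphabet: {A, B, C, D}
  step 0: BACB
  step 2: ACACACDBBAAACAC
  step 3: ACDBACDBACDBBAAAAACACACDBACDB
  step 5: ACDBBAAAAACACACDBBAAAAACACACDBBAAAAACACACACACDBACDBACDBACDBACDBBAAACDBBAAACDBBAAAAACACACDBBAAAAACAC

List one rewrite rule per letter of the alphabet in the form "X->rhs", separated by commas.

  step 2 ⇒ step 3: ACACACDBBAAACAC ⇒ AC·DB·AC·DB·AC·DB·B·AA·AA·AC·AC·AC·DB·AC·DB
    A ↦ AC
    B ↦ AA
    C ↦ DB
    D ↦ B

A->AC, B->AA, C->DB, D->B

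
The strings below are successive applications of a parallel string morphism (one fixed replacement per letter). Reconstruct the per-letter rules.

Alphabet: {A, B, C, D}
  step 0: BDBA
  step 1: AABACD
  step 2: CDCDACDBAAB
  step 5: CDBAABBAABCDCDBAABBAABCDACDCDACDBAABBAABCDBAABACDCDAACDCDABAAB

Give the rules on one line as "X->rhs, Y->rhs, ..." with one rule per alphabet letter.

  step 1 ⇒ step 2: AABACD ⇒ CD·CD·A·CD·BA·AB
    A ↦ CD
    B ↦ A
    C ↦ BA
    D ↦ AB

A->CD, B->A, C->BA, D->AB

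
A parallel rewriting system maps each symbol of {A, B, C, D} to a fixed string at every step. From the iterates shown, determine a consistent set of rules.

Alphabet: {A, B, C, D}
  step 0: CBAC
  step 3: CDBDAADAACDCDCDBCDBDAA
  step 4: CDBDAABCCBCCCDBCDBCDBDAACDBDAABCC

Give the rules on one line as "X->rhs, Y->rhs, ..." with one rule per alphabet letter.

A->C, B->DAA, C->CD, D->B

  step 3 ⇒ step 4: CDBDAADAACDCDCDBCDBDAA ⇒ CD·B·DAA·B·C·C·B·C·C·CD·B·CD·B·CD·B·DAA·CD·B·DAA·B·C·C
    A ↦ C
    B ↦ DAA
    C ↦ CD
    D ↦ B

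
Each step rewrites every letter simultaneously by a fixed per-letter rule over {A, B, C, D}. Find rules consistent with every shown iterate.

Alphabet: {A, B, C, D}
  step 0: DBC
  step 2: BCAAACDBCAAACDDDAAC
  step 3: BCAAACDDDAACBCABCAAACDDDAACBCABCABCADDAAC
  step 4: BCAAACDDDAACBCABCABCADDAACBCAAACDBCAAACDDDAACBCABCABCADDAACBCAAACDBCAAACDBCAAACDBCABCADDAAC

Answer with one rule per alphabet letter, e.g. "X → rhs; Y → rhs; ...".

A->D, B->BCA, C->AAC, D->BCA

  step 3 ⇒ step 4: BCAAACDDDAACBCABCAAACDDDAACBCABCABCADDAAC ⇒ BCA·AAC·D·D·D·AAC·BCA·BCA·BCA·D·D·AAC·BCA·AAC·D·BCA·AAC·D·D·D·AAC·BCA·BCA·BCA·D·D·AAC·BCA·AAC·D·BCA·AAC·D·BCA·AAC·D·BCA·BCA·D·D·AAC
    A ↦ D
    B ↦ BCA
    C ↦ AAC
    D ↦ BCA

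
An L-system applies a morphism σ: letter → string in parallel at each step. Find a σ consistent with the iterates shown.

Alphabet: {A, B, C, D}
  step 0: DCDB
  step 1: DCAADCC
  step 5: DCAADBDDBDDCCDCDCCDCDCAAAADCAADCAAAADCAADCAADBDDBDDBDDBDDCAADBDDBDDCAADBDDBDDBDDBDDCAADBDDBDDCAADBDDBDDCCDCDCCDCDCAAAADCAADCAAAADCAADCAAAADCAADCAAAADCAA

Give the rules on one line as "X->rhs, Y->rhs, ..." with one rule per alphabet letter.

A->DBD, B->C, C->AA, D->DC

  step 0 ⇒ step 1: DCDB ⇒ DC·AA·DC·C
    B ↦ C
    C ↦ AA
    D ↦ DC
    A ↦ DBD  (constrained at step 1)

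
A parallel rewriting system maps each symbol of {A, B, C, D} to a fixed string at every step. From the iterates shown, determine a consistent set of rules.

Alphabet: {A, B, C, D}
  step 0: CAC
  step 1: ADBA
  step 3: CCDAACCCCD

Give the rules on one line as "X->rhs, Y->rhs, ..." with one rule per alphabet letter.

  step 0 ⇒ step 1: CAC ⇒ A·DB·A
    A ↦ DB
    C ↦ A
    B ↦ D  (constrained at step 1)
    D ↦ CC  (constrained at step 1)

A->DB, B->D, C->A, D->CC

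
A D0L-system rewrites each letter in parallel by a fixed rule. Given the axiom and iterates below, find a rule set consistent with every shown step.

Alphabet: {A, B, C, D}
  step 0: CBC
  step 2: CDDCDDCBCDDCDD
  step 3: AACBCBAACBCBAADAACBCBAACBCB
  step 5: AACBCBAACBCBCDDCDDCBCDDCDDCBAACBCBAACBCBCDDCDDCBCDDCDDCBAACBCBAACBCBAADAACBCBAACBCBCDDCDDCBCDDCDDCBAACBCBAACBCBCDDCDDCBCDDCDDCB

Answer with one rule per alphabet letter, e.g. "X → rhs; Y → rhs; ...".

  step 2 ⇒ step 3: CDDCDDCBCDDCDD ⇒ AA·CB·CB·AA·CB·CB·AA·D·AA·CB·CB·AA·CB·CB
    B ↦ D
    C ↦ AA
    D ↦ CB
    A ↦ CDD  (constrained at step 3)

A->CDD, B->D, C->AA, D->CB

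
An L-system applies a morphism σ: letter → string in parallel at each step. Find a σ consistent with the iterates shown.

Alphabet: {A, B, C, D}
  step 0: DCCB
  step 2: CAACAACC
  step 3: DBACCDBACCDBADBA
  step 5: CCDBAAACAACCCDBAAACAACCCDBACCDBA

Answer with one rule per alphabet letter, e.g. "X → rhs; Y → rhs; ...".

  step 2 ⇒ step 3: CAACAACC ⇒ DBA·C·C·DBA·C·C·DBA·DBA
    A ↦ C
    C ↦ DBA
    B ↦ A  (constrained at step 0)
    D ↦ A  (constrained at step 0)

A->C, B->A, C->DBA, D->A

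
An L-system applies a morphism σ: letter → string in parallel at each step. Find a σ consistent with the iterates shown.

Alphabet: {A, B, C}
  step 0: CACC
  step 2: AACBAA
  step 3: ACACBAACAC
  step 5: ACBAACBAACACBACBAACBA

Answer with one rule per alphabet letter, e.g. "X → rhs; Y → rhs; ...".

  step 2 ⇒ step 3: AACBAA ⇒ AC·AC·B·A·AC·AC
    A ↦ AC
    B ↦ A
    C ↦ B

A->AC, B->A, C->B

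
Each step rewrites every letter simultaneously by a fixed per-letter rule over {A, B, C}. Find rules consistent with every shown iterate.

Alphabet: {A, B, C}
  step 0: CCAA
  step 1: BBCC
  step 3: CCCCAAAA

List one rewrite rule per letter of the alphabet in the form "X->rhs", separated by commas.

A->C, B->AA, C->B

  step 0 ⇒ step 1: CCAA ⇒ B·B·C·C
    A ↦ C
    C ↦ B
    B ↦ AA  (constrained at step 1)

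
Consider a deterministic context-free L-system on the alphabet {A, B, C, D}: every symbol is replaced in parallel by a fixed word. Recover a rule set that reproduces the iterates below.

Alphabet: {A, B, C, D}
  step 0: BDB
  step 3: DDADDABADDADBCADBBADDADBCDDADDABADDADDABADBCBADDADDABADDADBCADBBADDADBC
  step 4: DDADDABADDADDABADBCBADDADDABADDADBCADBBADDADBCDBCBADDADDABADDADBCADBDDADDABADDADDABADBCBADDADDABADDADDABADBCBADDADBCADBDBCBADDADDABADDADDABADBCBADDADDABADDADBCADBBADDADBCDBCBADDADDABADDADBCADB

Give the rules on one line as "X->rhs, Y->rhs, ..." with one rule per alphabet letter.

A->BA, B->DBC, C->ADB, D->DDA

  step 3 ⇒ step 4: DDADDABADDADBCADBBADDADBCDDADDABADDADDABADBCBADDADDABADDADBCADBBADDADBC ⇒ DDA·DDA·BA·DDA·DDA·BA·DBC·BA·DDA·DDA·BA·DDA·DBC·ADB·BA·DDA·DBC·DBC·BA·DDA·DDA·BA·DDA·DBC·ADB·DDA·DDA·BA·DDA·DDA·BA·DBC·BA·DDA·DDA·BA·DDA·DDA·BA·DBC·BA·DDA·DBC·ADB·DBC·BA·DDA·DDA·BA·DDA·DDA·BA·DBC·BA·DDA·DDA·BA·DDA·DBC·ADB·BA·DDA·DBC·DBC·BA·DDA·DDA·BA·DDA·DBC·ADB
    A ↦ BA
    B ↦ DBC
    C ↦ ADB
    D ↦ DDA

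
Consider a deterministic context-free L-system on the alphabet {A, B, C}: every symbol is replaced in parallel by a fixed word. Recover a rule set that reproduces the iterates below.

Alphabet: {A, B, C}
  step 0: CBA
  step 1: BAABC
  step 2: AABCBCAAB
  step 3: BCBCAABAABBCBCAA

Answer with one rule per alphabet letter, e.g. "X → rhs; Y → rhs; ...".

  step 2 ⇒ step 3: AABCBCAAB ⇒ BC·BC·AA·B·AA·B·BC·BC·AA
    A ↦ BC
    B ↦ AA
    C ↦ B

A->BC, B->AA, C->B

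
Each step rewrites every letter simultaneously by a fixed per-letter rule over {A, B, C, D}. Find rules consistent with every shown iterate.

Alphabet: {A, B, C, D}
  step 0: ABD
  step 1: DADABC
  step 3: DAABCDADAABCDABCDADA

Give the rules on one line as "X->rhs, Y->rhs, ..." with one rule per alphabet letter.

A->DA, B->DA, C->A, D->BC

  step 0 ⇒ step 1: ABD ⇒ DA·DA·BC
    A ↦ DA
    B ↦ DA
    D ↦ BC
    C ↦ A  (constrained at step 1)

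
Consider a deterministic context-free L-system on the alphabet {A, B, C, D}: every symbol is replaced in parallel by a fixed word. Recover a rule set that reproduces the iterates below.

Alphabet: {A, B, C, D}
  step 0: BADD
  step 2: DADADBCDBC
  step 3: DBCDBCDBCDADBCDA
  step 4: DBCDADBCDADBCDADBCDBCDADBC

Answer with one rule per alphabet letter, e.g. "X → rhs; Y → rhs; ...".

A->C, B->C, C->DA, D->DB

  step 3 ⇒ step 4: DBCDBCDBCDADBCDA ⇒ DB·C·DA·DB·C·DA·DB·C·DA·DB·C·DB·C·DA·DB·C
    A ↦ C
    B ↦ C
    C ↦ DA
    D ↦ DB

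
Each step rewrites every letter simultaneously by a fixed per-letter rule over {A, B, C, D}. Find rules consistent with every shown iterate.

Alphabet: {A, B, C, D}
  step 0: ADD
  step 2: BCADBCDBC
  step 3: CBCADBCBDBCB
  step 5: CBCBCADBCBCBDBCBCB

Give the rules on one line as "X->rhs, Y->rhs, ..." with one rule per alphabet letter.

  step 2 ⇒ step 3: BCADBCDBC ⇒ C·B·CA·DB·C·B·DB·C·B
    A ↦ CA
    B ↦ C
    C ↦ B
    D ↦ DB

A->CA, B->C, C->B, D->DB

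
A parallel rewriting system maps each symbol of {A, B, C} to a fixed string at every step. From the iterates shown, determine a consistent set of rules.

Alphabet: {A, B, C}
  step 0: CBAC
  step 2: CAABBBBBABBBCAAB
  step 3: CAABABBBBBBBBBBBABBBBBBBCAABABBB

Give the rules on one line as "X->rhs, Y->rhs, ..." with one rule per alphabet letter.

A->AB, B->BB, C->CA

  step 2 ⇒ step 3: CAABBBBBABBBCAAB ⇒ CA·AB·AB·BB·BB·BB·BB·BB·AB·BB·BB·BB·CA·AB·AB·BB
    A ↦ AB
    B ↦ BB
    C ↦ CA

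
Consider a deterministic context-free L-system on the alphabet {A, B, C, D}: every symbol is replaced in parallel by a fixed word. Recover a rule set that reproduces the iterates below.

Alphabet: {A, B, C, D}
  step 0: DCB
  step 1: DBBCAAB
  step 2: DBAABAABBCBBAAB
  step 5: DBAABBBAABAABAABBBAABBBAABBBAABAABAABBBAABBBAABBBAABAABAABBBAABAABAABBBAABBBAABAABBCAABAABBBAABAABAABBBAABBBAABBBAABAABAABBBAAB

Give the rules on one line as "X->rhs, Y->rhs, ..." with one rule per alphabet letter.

A->B, B->AAB, C->BC, D->DB

  step 1 ⇒ step 2: DBBCAAB ⇒ DB·AAB·AAB·BC·B·B·AAB
    A ↦ B
    B ↦ AAB
    C ↦ BC
    D ↦ DB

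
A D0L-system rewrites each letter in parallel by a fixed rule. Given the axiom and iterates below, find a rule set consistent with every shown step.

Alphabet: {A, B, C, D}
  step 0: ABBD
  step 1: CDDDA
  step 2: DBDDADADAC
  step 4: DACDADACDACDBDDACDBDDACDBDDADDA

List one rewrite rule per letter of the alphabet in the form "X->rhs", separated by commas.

  step 1 ⇒ step 2: CDDDA ⇒ DBD·DA·DA·DA·C
    A ↦ C
    C ↦ DBD
    D ↦ DA
  step 0 ⇒ step 1: ABBD ⇒ C·D·D·DA
    B ↦ D

A->C, B->D, C->DBD, D->DA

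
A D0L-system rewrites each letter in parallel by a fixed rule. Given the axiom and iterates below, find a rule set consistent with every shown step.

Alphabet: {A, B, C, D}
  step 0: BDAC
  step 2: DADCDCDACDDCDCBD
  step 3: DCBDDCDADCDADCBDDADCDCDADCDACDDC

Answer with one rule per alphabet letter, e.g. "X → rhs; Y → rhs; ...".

A->BD, B->CD, C->DA, D->DC

  step 2 ⇒ step 3: DADCDCDACDDCDCBD ⇒ DC·BD·DC·DA·DC·DA·DC·BD·DA·DC·DC·DA·DC·DA·CD·DC
    A ↦ BD
    B ↦ CD
    C ↦ DA
    D ↦ DC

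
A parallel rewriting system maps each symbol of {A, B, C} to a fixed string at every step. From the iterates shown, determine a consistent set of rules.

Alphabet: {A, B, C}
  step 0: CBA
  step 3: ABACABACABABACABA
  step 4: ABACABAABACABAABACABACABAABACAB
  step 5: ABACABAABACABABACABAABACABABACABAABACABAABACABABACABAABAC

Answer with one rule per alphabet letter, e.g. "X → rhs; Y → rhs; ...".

  step 4 ⇒ step 5: ABACABAABACABAABACABACABAABACAB ⇒ AB·AC·AB·A·AB·AC·AB·AB·AC·AB·A·AB·AC·AB·AB·AC·AB·A·AB·AC·AB·A·AB·AC·AB·AB·AC·AB·A·AB·AC
    A ↦ AB
    B ↦ AC
    C ↦ A

A->AB, B->AC, C->A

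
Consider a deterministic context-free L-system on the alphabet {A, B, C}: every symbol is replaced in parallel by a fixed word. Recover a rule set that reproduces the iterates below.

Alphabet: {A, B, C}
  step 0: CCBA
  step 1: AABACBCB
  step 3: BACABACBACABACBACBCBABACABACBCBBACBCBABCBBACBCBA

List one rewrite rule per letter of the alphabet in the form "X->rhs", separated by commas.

  step 0 ⇒ step 1: CCBA ⇒ A·A·BAC·BCB
    A ↦ BCB
    B ↦ BAC
    C ↦ A

A->BCB, B->BAC, C->A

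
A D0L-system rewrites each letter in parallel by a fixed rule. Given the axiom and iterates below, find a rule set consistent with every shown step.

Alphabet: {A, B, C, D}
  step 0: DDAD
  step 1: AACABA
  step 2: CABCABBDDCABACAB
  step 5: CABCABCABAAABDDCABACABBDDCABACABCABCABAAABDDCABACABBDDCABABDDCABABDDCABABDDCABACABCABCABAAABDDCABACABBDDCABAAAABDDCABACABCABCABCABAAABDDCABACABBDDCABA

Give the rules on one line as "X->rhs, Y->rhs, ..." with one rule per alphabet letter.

  step 1 ⇒ step 2: AACABA ⇒ CAB·CAB·BDD·CAB·A·CAB
    A ↦ CAB
    B ↦ A
    C ↦ BDD
  step 0 ⇒ step 1: DDAD ⇒ A·A·CAB·A
    D ↦ A

A->CAB, B->A, C->BDD, D->A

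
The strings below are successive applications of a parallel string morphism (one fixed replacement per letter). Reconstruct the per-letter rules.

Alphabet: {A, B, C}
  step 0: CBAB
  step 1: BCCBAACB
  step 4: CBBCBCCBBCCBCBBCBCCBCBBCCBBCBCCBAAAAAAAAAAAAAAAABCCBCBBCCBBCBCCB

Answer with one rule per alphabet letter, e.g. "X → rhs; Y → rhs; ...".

  step 0 ⇒ step 1: CBAB ⇒ BC·CB·AA·CB
    A ↦ AA
    B ↦ CB
    C ↦ BC

A->AA, B->CB, C->BC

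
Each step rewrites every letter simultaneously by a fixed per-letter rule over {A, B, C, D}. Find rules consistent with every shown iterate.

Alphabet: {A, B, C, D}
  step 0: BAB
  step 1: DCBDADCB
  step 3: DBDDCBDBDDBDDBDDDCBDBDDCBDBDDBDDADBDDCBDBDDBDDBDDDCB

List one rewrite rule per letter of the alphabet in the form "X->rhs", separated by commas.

A->DA, B->DCB, C->D, D->DBD

  step 0 ⇒ step 1: BAB ⇒ DCB·DA·DCB
    A ↦ DA
    B ↦ DCB
    C ↦ D  (constrained at step 1)
    D ↦ DBD  (constrained at step 1)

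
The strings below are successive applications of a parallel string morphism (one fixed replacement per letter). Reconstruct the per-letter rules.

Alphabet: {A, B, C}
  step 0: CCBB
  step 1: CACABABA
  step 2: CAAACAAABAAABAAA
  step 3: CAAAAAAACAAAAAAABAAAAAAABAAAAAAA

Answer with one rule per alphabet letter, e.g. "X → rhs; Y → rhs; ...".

A->AA, B->BA, C->CA

  step 2 ⇒ step 3: CAAACAAABAAABAAA ⇒ CA·AA·AA·AA·CA·AA·AA·AA·BA·AA·AA·AA·BA·AA·AA·AA
    A ↦ AA
    B ↦ BA
    C ↦ CA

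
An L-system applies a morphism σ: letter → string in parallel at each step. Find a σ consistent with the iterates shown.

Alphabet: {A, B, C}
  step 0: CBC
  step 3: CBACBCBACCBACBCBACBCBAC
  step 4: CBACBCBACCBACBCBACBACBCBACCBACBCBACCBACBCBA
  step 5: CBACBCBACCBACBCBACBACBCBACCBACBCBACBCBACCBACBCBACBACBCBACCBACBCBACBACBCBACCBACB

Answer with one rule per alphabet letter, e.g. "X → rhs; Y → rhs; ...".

A->B, B->C, C->CBA

  step 4 ⇒ step 5: CBACBCBACCBACBCBACBACBCBACCBACBCBACCBACBCBA ⇒ CBA·C·B·CBA·C·CBA·C·B·CBA·CBA·C·B·CBA·C·CBA·C·B·CBA·C·B·CBA·C·CBA·C·B·CBA·CBA·C·B·CBA·C·CBA·C·B·CBA·CBA·C·B·CBA·C·CBA·C·B
    A ↦ B
    B ↦ C
    C ↦ CBA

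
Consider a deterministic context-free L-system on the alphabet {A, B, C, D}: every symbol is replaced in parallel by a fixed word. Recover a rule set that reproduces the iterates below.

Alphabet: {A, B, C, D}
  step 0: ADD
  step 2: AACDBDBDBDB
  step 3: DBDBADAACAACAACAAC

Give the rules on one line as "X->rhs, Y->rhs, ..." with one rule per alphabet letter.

  step 2 ⇒ step 3: AACDBDBDBDB ⇒ DB·DB·AD·AA·C·AA·C·AA·C·AA·C
    A ↦ DB
    B ↦ C
    C ↦ AD
    D ↦ AA

A->DB, B->C, C->AD, D->AA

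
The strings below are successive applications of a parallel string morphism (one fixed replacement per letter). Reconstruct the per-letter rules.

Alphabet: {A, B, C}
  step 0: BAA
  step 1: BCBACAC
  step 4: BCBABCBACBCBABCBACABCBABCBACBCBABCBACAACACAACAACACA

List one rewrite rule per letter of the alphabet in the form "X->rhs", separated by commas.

A->AC, B->BCB, C->A

  step 0 ⇒ step 1: BAA ⇒ BCB·AC·AC
    A ↦ AC
    B ↦ BCB
    C ↦ A  (constrained at step 1)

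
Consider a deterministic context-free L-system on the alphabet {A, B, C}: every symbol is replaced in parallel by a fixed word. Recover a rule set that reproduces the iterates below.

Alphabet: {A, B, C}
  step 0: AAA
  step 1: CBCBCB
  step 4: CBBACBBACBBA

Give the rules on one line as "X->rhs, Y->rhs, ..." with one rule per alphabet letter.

A->CB, B->A, C->B

  step 0 ⇒ step 1: AAA ⇒ CB·CB·CB
    A ↦ CB
    B ↦ A  (constrained at step 1)
    C ↦ B  (constrained at step 1)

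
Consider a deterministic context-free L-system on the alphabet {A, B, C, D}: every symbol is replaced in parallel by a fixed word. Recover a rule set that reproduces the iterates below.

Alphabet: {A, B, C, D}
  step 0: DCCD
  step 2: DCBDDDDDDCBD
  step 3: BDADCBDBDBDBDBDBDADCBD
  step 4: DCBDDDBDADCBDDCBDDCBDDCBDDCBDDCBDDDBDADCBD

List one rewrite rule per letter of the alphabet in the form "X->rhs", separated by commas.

A->DD, B->DC, C->A, D->BD

  step 3 ⇒ step 4: BDADCBDBDBDBDBDBDADCBD ⇒ DC·BD·DD·BD·A·DC·BD·DC·BD·DC·BD·DC·BD·DC·BD·DC·BD·DD·BD·A·DC·BD
    A ↦ DD
    B ↦ DC
    C ↦ A
    D ↦ BD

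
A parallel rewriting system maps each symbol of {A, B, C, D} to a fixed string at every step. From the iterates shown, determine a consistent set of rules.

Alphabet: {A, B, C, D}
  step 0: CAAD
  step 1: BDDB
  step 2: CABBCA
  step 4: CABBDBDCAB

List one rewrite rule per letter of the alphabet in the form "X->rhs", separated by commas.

  step 1 ⇒ step 2: BDDB ⇒ CA·B·B·CA
    B ↦ CA
    D ↦ B
  step 0 ⇒ step 1: CAAD ⇒ B·D·D·B
    A ↦ D
  step 0 ⇒ step 1: CAAD ⇒ B·D·D·B
    C ↦ B

A->D, B->CA, C->B, D->B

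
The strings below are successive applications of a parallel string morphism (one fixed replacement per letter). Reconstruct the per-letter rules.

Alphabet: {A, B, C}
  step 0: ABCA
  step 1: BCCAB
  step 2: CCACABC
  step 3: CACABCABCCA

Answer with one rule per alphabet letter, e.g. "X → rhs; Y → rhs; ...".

  step 2 ⇒ step 3: CCACABC ⇒ CA·CA·B·CA·B·C·CA
    A ↦ B
    B ↦ C
    C ↦ CA

A->B, B->C, C->CA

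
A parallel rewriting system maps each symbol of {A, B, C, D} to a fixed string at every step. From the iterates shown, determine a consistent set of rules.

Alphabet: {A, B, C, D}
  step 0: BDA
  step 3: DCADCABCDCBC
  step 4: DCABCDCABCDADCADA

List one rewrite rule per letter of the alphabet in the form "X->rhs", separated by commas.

  step 3 ⇒ step 4: DCADCABCDCBC ⇒ DC·A·BC·DC·A·BC·D·A·DC·A·D·A
    A ↦ BC
    B ↦ D
    C ↦ A
    D ↦ DC

A->BC, B->D, C->A, D->DC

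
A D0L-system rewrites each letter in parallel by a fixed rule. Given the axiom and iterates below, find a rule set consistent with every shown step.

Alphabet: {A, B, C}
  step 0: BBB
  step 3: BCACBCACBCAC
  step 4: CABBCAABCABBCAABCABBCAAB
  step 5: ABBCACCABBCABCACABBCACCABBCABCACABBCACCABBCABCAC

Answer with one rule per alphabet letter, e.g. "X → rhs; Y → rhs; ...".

A->BCA, B->C, C->AB

  step 4 ⇒ step 5: CABBCAABCABBCAABCABBCAAB ⇒ AB·BCA·C·C·AB·BCA·BCA·C·AB·BCA·C·C·AB·BCA·BCA·C·AB·BCA·C·C·AB·BCA·BCA·C
    A ↦ BCA
    B ↦ C
    C ↦ AB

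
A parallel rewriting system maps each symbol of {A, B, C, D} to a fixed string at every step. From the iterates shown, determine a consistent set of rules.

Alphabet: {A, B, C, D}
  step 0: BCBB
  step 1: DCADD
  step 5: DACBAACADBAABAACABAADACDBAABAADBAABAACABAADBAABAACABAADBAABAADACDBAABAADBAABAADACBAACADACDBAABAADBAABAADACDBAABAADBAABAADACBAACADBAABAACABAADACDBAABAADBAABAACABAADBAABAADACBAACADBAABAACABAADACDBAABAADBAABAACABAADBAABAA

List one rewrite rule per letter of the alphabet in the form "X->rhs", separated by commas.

A->BAA, B->D, C->CA, D->DAC

  step 0 ⇒ step 1: BCBB ⇒ D·CA·D·D
    B ↦ D
    C ↦ CA
    A ↦ BAA  (constrained at step 1)
    D ↦ DAC  (constrained at step 1)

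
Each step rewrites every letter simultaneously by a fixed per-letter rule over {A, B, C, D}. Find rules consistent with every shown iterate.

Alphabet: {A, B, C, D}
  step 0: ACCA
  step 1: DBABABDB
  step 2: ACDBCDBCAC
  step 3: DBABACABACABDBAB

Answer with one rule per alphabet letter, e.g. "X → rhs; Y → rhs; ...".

A->DB, B->C, C->AB, D->A

  step 2 ⇒ step 3: ACDBCDBCAC ⇒ DB·AB·A·C·AB·A·C·AB·DB·AB
    A ↦ DB
    B ↦ C
    C ↦ AB
    D ↦ A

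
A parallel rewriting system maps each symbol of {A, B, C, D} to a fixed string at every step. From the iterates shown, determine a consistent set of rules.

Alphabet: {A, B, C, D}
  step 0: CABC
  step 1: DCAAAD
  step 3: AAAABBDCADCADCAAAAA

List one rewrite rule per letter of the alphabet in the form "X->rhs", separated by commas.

A->CA, B->AA, C->D, D->BB

  step 0 ⇒ step 1: CABC ⇒ D·CA·AA·D
    A ↦ CA
    B ↦ AA
    C ↦ D
    D ↦ BB  (constrained at step 1)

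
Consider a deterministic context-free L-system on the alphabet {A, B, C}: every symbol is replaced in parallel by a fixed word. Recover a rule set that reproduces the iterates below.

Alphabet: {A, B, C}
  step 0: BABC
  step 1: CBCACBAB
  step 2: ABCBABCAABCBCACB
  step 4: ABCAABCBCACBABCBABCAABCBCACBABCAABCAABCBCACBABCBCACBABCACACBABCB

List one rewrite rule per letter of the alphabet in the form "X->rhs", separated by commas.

A->CA, B->CB, C->AB

  step 1 ⇒ step 2: CBCACBAB ⇒ AB·CB·AB·CA·AB·CB·CA·CB
    A ↦ CA
    B ↦ CB
    C ↦ AB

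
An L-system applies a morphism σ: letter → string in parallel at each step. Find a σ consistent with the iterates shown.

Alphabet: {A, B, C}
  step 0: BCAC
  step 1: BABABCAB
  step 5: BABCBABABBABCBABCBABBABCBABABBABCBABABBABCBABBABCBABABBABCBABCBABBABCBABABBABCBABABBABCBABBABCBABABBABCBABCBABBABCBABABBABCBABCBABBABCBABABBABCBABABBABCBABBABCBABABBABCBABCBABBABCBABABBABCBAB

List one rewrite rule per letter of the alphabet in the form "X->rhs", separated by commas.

  step 0 ⇒ step 1: BCAC ⇒ BAB·AB·C·AB
    A ↦ C
    B ↦ BAB
    C ↦ AB

A->C, B->BAB, C->AB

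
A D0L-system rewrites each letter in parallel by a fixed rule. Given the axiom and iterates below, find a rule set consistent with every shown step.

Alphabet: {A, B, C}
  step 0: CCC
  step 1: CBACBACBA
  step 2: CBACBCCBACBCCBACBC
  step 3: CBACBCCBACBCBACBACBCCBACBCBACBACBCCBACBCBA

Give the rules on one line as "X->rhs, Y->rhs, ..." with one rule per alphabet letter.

A->C, B->CB, C->CBA

  step 2 ⇒ step 3: CBACBCCBACBCCBACBC ⇒ CBA·CB·C·CBA·CB·CBA·CBA·CB·C·CBA·CB·CBA·CBA·CB·C·CBA·CB·CBA
    A ↦ C
    B ↦ CB
    C ↦ CBA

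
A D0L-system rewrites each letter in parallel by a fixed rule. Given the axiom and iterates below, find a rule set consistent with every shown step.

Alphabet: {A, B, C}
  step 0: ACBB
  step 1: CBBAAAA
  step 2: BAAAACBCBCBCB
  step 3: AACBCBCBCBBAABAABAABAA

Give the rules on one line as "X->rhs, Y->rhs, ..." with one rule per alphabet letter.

A->CB, B->AA, C->B

  step 2 ⇒ step 3: BAAAACBCBCBCB ⇒ AA·CB·CB·CB·CB·B·AA·B·AA·B·AA·B·AA
    A ↦ CB
    B ↦ AA
    C ↦ B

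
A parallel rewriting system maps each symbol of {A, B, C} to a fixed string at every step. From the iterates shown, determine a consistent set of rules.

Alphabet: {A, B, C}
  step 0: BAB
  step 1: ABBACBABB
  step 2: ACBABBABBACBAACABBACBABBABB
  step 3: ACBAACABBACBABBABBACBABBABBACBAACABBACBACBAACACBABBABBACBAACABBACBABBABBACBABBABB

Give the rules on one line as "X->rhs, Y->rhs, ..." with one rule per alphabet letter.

A->ACB, B->ABB, C->AAC

  step 2 ⇒ step 3: ACBABBABBACBAACABBACBABBABB ⇒ ACB·AAC·ABB·ACB·ABB·ABB·ACB·ABB·ABB·ACB·AAC·ABB·ACB·ACB·AAC·ACB·ABB·ABB·ACB·AAC·ABB·ACB·ABB·ABB·ACB·ABB·ABB
    A ↦ ACB
    B ↦ ABB
    C ↦ AAC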